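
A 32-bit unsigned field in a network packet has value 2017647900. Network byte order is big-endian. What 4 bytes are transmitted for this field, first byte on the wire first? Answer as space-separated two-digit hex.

78 42 DD 1C

2017647900 in hexadecimal, padded to 32 bits, is 0x7842DD1C.
Split into bytes (most-significant first): 78 42 DD 1C.
Big-endian stores the most-significant byte at the lowest address.
So the memory order matches the most-significant-first order: 78 42 DD 1C.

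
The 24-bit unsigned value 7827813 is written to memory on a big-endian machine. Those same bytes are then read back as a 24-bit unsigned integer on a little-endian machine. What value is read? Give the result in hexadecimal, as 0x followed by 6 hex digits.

7827813 in 24-bit hexadecimal is 0x777165.
Stored big-endian, the bytes at ascending addresses are 77 71 65.
Read back as little-endian, the first byte is least significant, giving 0x657177.

0x657177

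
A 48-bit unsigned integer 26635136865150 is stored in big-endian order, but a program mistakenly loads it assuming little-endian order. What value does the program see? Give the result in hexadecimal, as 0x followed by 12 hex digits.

26635136865150 in 48-bit hexadecimal is 0x183979DF137E.
Stored big-endian, the bytes at ascending addresses are 18 39 79 DF 13 7E.
Read back as little-endian, the first byte is least significant, giving 0x7E13DF793918.

0x7E13DF793918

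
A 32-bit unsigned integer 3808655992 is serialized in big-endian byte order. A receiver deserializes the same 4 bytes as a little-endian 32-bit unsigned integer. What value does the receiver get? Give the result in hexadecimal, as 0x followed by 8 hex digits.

0x787A03E3

3808655992 in 32-bit hexadecimal is 0xE3037A78.
Stored big-endian, the bytes at ascending addresses are E3 03 7A 78.
Read back as little-endian, the first byte is least significant, giving 0x787A03E3.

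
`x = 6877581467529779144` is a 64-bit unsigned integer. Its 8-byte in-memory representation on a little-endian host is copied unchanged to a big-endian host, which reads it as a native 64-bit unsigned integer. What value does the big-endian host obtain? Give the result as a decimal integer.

6877581467529779144 in 64-bit hexadecimal is 0x5F7213E7DDEC17C8.
Stored little-endian, the bytes at ascending addresses are C8 17 EC DD E7 13 72 5F.
Read back as big-endian, the last byte is least significant, giving 0xC817ECDDE713725F.
0xC817ECDDE713725F = 14418253169858671199.

14418253169858671199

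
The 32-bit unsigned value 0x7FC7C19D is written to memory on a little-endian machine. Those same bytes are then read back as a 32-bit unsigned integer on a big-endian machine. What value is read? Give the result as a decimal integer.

Stored little-endian, the bytes at ascending addresses are 9D C1 C7 7F.
Read back as big-endian, the last byte is least significant, giving 0x9DC1C77F.
0x9DC1C77F = 2646722431.

2646722431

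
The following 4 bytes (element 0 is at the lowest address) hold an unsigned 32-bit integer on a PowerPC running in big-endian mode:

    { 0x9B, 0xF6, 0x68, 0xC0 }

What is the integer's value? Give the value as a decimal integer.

2616617152

Big-endian stores the most-significant byte at the lowest address.
The bytes are already most-significant first: 0x9BF668C0.
0x9BF668C0 = 2616617152.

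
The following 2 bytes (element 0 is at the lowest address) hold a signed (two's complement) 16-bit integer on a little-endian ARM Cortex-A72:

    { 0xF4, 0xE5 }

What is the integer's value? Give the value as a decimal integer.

Little-endian stores the least-significant byte at the lowest address.
Reassemble most-significant byte first: E5 F4 → 0xE5F4.
Top bit is set, so as a signed 16-bit value this is 0xE5F4 − 2^16 = -6668.

-6668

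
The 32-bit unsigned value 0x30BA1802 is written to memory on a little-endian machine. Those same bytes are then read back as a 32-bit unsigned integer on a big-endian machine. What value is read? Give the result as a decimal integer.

35174960

Stored little-endian, the bytes at ascending addresses are 02 18 BA 30.
Read back as big-endian, the last byte is least significant, giving 0x0218BA30.
0x0218BA30 = 35174960.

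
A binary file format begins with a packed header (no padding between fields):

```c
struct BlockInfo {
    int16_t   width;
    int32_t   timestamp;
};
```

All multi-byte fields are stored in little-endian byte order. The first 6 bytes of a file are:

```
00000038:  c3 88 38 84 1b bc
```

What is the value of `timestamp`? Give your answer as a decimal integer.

`timestamp` follows `width` (2 bytes), so it starts at byte offset 2 and occupies 4 bytes.
Bytes at offsets 2..5: 38 84 1B BC.
Little-endian: lowest address holds the least-significant byte.
Reassemble most-significant byte first: BC 1B 84 38 → 0xBC1B8438.
Top bit is set, so as a signed 32-bit value this is 0xBC1B8438 − 2^32 = -1139047368.

-1139047368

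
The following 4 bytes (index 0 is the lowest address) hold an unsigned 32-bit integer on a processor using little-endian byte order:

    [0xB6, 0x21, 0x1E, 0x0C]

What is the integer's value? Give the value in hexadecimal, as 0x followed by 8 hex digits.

In little-endian order the low byte comes first in memory.
Reassemble most-significant byte first: 0C 1E 21 B6 → 0x0C1E21B6.

0x0C1E21B6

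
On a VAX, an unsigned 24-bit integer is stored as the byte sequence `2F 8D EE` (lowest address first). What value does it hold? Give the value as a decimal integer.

In little-endian order the low byte comes first in memory.
Reassemble most-significant byte first: EE 8D 2F → 0xEE8D2F.
0xEE8D2F = 15633711.

15633711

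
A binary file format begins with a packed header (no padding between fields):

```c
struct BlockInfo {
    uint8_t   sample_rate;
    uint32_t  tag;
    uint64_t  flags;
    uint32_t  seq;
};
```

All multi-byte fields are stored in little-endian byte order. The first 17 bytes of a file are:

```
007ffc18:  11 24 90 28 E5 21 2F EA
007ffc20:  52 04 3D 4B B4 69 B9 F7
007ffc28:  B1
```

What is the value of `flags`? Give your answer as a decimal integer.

`flags` follows `sample_rate` (1 B), `tag` (4 B), so it starts at offset 1 + 4 = 5 and occupies 8 bytes.
Bytes at offsets 5..12: 21 2F EA 52 04 3D 4B B4.
Little-endian stores the least-significant byte at the lowest address.
Reassemble most-significant byte first: B4 4B 3D 04 52 EA 2F 21 → 0xB44B3D0452EA2F21.
0xB44B3D0452EA2F21 = 12991544638860570401.

12991544638860570401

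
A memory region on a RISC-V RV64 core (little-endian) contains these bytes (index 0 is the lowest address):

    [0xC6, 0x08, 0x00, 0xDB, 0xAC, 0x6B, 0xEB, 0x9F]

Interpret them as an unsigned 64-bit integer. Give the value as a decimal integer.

11523422461710305478

Little-endian: lowest address holds the least-significant byte.
Reassemble most-significant byte first: 9F EB 6B AC DB 00 08 C6 → 0x9FEB6BACDB0008C6.
0x9FEB6BACDB0008C6 = 11523422461710305478.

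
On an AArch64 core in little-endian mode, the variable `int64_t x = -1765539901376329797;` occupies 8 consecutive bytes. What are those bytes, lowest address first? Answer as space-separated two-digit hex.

BB 87 AF 5D D0 8A 7F E7

Two's complement of -1765539901376329797 in 64 bits: 1765539901376329797 = 0x1880752FA2507845; invert → 0xE77F8AD05DAF87BA; add 1 → 0xE77F8AD05DAF87BB.
Split into bytes (most-significant first): E7 7F 8A D0 5D AF 87 BB.
Little-endian stores the least-significant byte at the lowest address.
So at ascending addresses the bytes are BB 87 AF 5D D0 8A 7F E7.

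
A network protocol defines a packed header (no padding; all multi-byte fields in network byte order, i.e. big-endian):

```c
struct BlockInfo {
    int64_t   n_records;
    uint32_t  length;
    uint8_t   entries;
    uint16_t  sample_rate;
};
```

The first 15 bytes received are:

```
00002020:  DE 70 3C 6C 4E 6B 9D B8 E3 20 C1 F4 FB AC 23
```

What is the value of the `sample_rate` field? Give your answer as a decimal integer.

44067

`sample_rate` follows `n_records` (8 B), `length` (4 B), `entries` (1 B), so it starts at offset 8 + 4 + 1 = 13 and occupies 2 bytes.
Bytes at offsets 13..14: AC 23.
Big-endian: lowest address holds the most-significant byte.
The bytes are already most-significant first: 0xAC23.
0xAC23 = 44067.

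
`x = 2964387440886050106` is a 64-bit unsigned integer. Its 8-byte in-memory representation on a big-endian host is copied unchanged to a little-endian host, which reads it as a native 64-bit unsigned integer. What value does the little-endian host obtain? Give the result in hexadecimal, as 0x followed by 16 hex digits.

0x3A6DA4E6AB9E2329

2964387440886050106 in 64-bit hexadecimal is 0x29239EABE6A46D3A.
Stored big-endian, the bytes at ascending addresses are 29 23 9E AB E6 A4 6D 3A.
Read back as little-endian, the first byte is least significant, giving 0x3A6DA4E6AB9E2329.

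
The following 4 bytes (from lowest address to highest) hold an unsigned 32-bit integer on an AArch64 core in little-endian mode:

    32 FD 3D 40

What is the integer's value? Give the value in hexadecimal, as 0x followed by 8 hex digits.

0x403DFD32

Little-endian stores the least-significant byte at the lowest address.
Reassemble most-significant byte first: 40 3D FD 32 → 0x403DFD32.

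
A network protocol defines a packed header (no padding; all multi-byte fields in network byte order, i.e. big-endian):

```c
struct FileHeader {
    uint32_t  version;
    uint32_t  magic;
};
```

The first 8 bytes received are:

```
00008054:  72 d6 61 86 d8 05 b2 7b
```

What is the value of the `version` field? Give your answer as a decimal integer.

1926652294

`version` is the first field, at byte offset 0, occupying 4 bytes.
Bytes at offsets 0..3: 72 D6 61 86.
Big-endian: lowest address holds the most-significant byte.
The bytes are already most-significant first: 0x72D66186.
0x72D66186 = 1926652294.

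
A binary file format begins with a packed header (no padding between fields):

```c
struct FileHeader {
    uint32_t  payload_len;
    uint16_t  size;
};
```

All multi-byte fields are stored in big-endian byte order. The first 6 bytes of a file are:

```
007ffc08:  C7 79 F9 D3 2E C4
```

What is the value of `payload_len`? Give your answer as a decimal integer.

3346659795

`payload_len` is the first field, at byte offset 0, occupying 4 bytes.
Bytes at offsets 0..3: C7 79 F9 D3.
Big-endian stores the most-significant byte at the lowest address.
The bytes are already most-significant first: 0xC779F9D3.
0xC779F9D3 = 3346659795.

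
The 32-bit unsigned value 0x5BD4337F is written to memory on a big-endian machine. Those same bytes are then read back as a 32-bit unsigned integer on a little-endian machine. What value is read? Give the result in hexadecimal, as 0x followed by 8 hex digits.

Stored big-endian, the bytes at ascending addresses are 5B D4 33 7F.
Read back as little-endian, the first byte is least significant, giving 0x7F33D45B.

0x7F33D45B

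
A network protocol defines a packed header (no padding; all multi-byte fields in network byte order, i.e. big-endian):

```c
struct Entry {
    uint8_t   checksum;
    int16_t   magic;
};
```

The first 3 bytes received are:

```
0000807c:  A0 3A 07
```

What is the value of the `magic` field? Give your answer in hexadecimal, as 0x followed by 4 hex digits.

`magic` follows `checksum` (1 byte), so it starts at byte offset 1 and occupies 2 bytes.
Bytes at offsets 1..2: 3A 07.
In big-endian order the high byte comes first in memory.
The bytes are already most-significant first: 0x3A07.

0x3A07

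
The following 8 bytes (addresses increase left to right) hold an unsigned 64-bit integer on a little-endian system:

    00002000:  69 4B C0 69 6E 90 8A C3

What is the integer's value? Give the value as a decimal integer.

14090233188077030249

Little-endian stores the least-significant byte at the lowest address.
Reassemble most-significant byte first: C3 8A 90 6E 69 C0 4B 69 → 0xC38A906E69C04B69.
0xC38A906E69C04B69 = 14090233188077030249.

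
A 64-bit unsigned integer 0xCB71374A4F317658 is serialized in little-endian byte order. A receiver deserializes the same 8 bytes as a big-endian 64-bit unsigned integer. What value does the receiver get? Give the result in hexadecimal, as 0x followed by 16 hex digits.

Stored little-endian, the bytes at ascending addresses are 58 76 31 4F 4A 37 71 CB.
Read back as big-endian, the last byte is least significant, giving 0x5876314F4A3771CB.

0x5876314F4A3771CB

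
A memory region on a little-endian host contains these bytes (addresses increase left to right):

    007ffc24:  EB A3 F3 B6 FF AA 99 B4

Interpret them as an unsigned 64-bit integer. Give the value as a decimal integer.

In little-endian order the low byte comes first in memory.
Reassemble most-significant byte first: B4 99 AA FF B6 F3 A3 EB → 0xB499AAFFB6F3A3EB.
0xB499AAFFB6F3A3EB = 13013620613526561771.

13013620613526561771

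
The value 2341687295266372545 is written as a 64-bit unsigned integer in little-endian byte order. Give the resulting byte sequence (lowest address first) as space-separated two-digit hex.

2341687295266372545 in hexadecimal, padded to 64 bits, is 0x207F58303165BBC1.
Split into bytes (most-significant first): 20 7F 58 30 31 65 BB C1.
Little-endian stores the least-significant byte at the lowest address.
So at ascending addresses the bytes are C1 BB 65 31 30 58 7F 20.

C1 BB 65 31 30 58 7F 20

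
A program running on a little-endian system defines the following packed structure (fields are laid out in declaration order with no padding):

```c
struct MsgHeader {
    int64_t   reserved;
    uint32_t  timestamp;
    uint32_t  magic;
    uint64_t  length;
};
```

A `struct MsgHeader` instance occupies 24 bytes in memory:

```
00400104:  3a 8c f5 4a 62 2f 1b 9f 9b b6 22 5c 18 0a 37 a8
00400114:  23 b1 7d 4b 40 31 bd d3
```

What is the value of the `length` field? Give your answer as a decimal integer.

`length` follows `reserved` (8 B), `timestamp` (4 B), `magic` (4 B), so it starts at offset 8 + 4 + 4 = 16 and occupies 8 bytes.
Bytes at offsets 16..23: 23 B1 7D 4B 40 31 BD D3.
Little-endian stores the least-significant byte at the lowest address.
Reassemble most-significant byte first: D3 BD 31 40 4B 7D B1 23 → 0xD3BD31404B7DB123.
0xD3BD31404B7DB123 = 15257405264815304995.

15257405264815304995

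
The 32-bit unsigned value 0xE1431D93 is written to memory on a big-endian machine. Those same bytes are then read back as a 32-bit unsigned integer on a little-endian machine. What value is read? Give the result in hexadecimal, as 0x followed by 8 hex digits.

0x931D43E1

Stored big-endian, the bytes at ascending addresses are E1 43 1D 93.
Read back as little-endian, the first byte is least significant, giving 0x931D43E1.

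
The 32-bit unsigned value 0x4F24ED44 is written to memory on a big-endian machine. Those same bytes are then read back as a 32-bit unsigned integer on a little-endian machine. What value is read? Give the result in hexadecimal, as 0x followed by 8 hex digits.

Stored big-endian, the bytes at ascending addresses are 4F 24 ED 44.
Read back as little-endian, the first byte is least significant, giving 0x44ED244F.

0x44ED244F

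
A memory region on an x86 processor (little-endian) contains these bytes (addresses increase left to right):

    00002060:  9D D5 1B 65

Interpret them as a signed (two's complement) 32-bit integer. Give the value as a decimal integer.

In little-endian order the low byte comes first in memory.
Reassemble most-significant byte first: 65 1B D5 9D → 0x651BD59D.
0x651BD59D = 1696322973.

1696322973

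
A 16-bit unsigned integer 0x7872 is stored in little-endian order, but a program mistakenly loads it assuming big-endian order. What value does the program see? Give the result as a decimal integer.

Stored little-endian, the bytes at ascending addresses are 72 78.
Read back as big-endian, the last byte is least significant, giving 0x7278.
0x7278 = 29304.

29304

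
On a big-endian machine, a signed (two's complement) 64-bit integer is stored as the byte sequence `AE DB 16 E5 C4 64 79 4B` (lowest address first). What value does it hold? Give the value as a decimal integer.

-5847054515112216245

Big-endian stores the most-significant byte at the lowest address.
The bytes are already most-significant first: 0xAEDB16E5C464794B.
Top bit is set, so as a signed 64-bit value this is 0xAEDB16E5C464794B − 2^64 = -5847054515112216245.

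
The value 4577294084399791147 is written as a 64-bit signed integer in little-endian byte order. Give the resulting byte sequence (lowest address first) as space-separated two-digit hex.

4577294084399791147 in hexadecimal, padded to 64 bits, is 0x3F85D0B7DD257C2B.
Split into bytes (most-significant first): 3F 85 D0 B7 DD 25 7C 2B.
In little-endian order the low byte comes first in memory.
So at ascending addresses the bytes are 2B 7C 25 DD B7 D0 85 3F.

2B 7C 25 DD B7 D0 85 3F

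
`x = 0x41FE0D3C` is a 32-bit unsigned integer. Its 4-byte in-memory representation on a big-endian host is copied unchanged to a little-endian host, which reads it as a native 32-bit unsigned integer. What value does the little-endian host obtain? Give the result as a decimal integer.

Stored big-endian, the bytes at ascending addresses are 41 FE 0D 3C.
Read back as little-endian, the first byte is least significant, giving 0x3C0DFE41.
0x3C0DFE41 = 1007550017.

1007550017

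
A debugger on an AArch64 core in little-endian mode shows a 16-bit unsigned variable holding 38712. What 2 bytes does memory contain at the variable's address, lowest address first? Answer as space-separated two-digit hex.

38712 in hexadecimal, padded to 16 bits, is 0x9738.
Split into bytes (most-significant first): 97 38.
Little-endian stores the least-significant byte at the lowest address.
So at ascending addresses the bytes are 38 97.

38 97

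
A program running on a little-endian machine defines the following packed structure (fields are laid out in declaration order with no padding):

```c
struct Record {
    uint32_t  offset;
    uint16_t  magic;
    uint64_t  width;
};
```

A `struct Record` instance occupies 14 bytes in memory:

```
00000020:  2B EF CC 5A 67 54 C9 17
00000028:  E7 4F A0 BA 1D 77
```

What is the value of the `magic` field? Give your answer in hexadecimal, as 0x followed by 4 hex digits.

0x5467

`magic` follows `offset` (4 bytes), so it starts at byte offset 4 and occupies 2 bytes.
Bytes at offsets 4..5: 67 54.
In little-endian order the low byte comes first in memory.
Reassemble most-significant byte first: 54 67 → 0x5467.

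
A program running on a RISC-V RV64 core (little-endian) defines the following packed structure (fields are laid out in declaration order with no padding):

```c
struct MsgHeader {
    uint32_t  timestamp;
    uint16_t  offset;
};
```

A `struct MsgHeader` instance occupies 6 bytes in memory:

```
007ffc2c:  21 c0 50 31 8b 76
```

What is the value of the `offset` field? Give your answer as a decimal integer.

`offset` follows `timestamp` (4 bytes), so it starts at byte offset 4 and occupies 2 bytes.
Bytes at offsets 4..5: 8B 76.
Little-endian: lowest address holds the least-significant byte.
Reassemble most-significant byte first: 76 8B → 0x768B.
0x768B = 30347.

30347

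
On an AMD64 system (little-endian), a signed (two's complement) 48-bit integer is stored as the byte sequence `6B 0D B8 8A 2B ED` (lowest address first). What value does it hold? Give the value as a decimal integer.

Little-endian stores the least-significant byte at the lowest address.
Reassemble most-significant byte first: ED 2B 8A B8 0D 6B → 0xED2B8AB80D6B.
Top bit is set, so as a signed 48-bit value this is 0xED2B8AB80D6B − 2^48 = -20703710016149.

-20703710016149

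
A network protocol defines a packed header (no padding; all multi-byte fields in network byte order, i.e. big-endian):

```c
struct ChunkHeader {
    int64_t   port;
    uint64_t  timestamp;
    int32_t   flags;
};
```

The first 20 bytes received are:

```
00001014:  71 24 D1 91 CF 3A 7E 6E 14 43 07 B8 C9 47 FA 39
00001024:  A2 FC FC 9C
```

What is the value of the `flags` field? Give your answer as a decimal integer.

`flags` follows `port` (8 B), `timestamp` (8 B), so it starts at offset 8 + 8 = 16 and occupies 4 bytes.
Bytes at offsets 16..19: A2 FC FC 9C.
In big-endian order the high byte comes first in memory.
The bytes are already most-significant first: 0xA2FCFC9C.
Top bit is set, so as a signed 32-bit value this is 0xA2FCFC9C − 2^32 = -1560478564.

-1560478564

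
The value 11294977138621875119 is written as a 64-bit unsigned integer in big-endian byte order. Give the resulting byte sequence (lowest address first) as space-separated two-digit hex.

11294977138621875119 in hexadecimal, padded to 64 bits, is 0x9CBFD1DD3DB703AF.
Split into bytes (most-significant first): 9C BF D1 DD 3D B7 03 AF.
Big-endian: lowest address holds the most-significant byte.
So the memory order matches the most-significant-first order: 9C BF D1 DD 3D B7 03 AF.

9C BF D1 DD 3D B7 03 AF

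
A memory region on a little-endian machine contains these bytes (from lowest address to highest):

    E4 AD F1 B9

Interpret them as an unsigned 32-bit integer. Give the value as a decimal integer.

3119623652

In little-endian order the low byte comes first in memory.
Reassemble most-significant byte first: B9 F1 AD E4 → 0xB9F1ADE4.
0xB9F1ADE4 = 3119623652.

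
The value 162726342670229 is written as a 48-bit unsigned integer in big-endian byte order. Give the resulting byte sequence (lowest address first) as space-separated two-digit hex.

162726342670229 in hexadecimal, padded to 48 bits, is 0x93FFADD9B795.
Split into bytes (most-significant first): 93 FF AD D9 B7 95.
In big-endian order the high byte comes first in memory.
So the memory order matches the most-significant-first order: 93 FF AD D9 B7 95.

93 FF AD D9 B7 95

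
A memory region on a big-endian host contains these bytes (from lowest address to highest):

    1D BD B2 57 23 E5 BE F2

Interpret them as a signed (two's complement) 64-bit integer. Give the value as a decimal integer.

Big-endian: lowest address holds the most-significant byte.
The bytes are already most-significant first: 0x1DBDB25723E5BEF2.
0x1DBDB25723E5BEF2 = 2143065085032382194.

2143065085032382194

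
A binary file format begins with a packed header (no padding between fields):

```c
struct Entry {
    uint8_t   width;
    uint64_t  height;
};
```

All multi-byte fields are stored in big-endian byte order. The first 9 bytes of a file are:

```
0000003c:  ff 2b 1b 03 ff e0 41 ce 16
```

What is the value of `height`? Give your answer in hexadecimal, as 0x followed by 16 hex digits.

`height` follows `width` (1 byte), so it starts at byte offset 1 and occupies 8 bytes.
Bytes at offsets 1..8: 2B 1B 03 FF E0 41 CE 16.
Big-endian: lowest address holds the most-significant byte.
The bytes are already most-significant first: 0x2B1B03FFE041CE16.

0x2B1B03FFE041CE16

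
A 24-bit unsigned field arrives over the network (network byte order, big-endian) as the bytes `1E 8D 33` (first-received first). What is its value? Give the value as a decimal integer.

In big-endian order the high byte comes first in memory.
The bytes are already most-significant first: 0x1E8D33.
0x1E8D33 = 2002227.

2002227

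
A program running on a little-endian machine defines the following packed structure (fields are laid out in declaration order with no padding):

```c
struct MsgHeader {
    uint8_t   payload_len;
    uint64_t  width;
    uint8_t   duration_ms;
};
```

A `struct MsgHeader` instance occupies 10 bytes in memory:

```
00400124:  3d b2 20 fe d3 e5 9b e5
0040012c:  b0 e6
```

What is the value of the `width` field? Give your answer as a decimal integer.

12746765731748520114

`width` follows `payload_len` (1 byte), so it starts at byte offset 1 and occupies 8 bytes.
Bytes at offsets 1..8: B2 20 FE D3 E5 9B E5 B0.
Little-endian: lowest address holds the least-significant byte.
Reassemble most-significant byte first: B0 E5 9B E5 D3 FE 20 B2 → 0xB0E59BE5D3FE20B2.
0xB0E59BE5D3FE20B2 = 12746765731748520114.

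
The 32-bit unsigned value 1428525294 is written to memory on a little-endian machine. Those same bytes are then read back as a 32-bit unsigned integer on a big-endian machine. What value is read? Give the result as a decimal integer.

4002424149

1428525294 in 32-bit hexadecimal is 0x552590EE.
Stored little-endian, the bytes at ascending addresses are EE 90 25 55.
Read back as big-endian, the last byte is least significant, giving 0xEE902555.
0xEE902555 = 4002424149.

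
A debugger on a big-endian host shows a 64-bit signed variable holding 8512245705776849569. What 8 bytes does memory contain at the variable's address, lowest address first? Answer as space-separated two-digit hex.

76 21 92 5E 9D AC 62 A1

8512245705776849569 in hexadecimal, padded to 64 bits, is 0x7621925E9DAC62A1.
Split into bytes (most-significant first): 76 21 92 5E 9D AC 62 A1.
Big-endian: lowest address holds the most-significant byte.
So the memory order matches the most-significant-first order: 76 21 92 5E 9D AC 62 A1.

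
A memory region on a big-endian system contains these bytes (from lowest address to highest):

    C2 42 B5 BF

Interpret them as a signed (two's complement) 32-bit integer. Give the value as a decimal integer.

-1035815489

Big-endian: lowest address holds the most-significant byte.
The bytes are already most-significant first: 0xC242B5BF.
Top bit is set, so as a signed 32-bit value this is 0xC242B5BF − 2^32 = -1035815489.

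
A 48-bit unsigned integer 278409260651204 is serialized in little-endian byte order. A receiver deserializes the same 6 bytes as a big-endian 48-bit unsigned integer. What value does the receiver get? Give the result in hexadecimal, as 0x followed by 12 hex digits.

0xC452153536FD

278409260651204 in 48-bit hexadecimal is 0xFD36351552C4.
Stored little-endian, the bytes at ascending addresses are C4 52 15 35 36 FD.
Read back as big-endian, the last byte is least significant, giving 0xC452153536FD.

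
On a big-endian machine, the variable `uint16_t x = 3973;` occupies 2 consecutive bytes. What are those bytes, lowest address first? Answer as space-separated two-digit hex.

0F 85

3973 in hexadecimal, padded to 16 bits, is 0x0F85.
Split into bytes (most-significant first): 0F 85.
In big-endian order the high byte comes first in memory.
So the memory order matches the most-significant-first order: 0F 85.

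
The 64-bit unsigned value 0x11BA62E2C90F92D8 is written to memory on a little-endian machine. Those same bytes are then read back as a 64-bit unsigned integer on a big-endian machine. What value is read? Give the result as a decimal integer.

15605553018553154065

Stored little-endian, the bytes at ascending addresses are D8 92 0F C9 E2 62 BA 11.
Read back as big-endian, the last byte is least significant, giving 0xD8920FC9E262BA11.
0xD8920FC9E262BA11 = 15605553018553154065.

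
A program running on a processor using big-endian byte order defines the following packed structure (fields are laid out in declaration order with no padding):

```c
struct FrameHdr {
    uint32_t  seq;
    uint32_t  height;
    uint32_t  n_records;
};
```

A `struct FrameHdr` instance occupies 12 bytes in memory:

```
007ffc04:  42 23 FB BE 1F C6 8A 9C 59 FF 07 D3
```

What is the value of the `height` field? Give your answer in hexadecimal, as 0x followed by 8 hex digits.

0x1FC68A9C

`height` follows `seq` (4 bytes), so it starts at byte offset 4 and occupies 4 bytes.
Bytes at offsets 4..7: 1F C6 8A 9C.
Big-endian stores the most-significant byte at the lowest address.
The bytes are already most-significant first: 0x1FC68A9C.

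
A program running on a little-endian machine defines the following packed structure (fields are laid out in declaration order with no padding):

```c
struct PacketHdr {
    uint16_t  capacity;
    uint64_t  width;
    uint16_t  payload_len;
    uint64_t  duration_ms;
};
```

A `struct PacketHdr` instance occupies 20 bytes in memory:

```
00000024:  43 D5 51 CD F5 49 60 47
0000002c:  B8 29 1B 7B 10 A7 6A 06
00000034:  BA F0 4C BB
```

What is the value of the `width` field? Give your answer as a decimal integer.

`width` follows `capacity` (2 bytes), so it starts at byte offset 2 and occupies 8 bytes.
Bytes at offsets 2..9: 51 CD F5 49 60 47 B8 29.
Little-endian stores the least-significant byte at the lowest address.
Reassemble most-significant byte first: 29 B8 47 60 49 F5 CD 51 → 0x29B8476049F5CD51.
0x29B8476049F5CD51 = 3006231230153084241.

3006231230153084241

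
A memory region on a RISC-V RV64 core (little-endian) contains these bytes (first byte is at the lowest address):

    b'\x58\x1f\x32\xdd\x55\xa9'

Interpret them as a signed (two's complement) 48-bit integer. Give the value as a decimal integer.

-95288728346792

Little-endian: lowest address holds the least-significant byte.
Reassemble most-significant byte first: A9 55 DD 32 1F 58 → 0xA955DD321F58.
Top bit is set, so as a signed 48-bit value this is 0xA955DD321F58 − 2^48 = -95288728346792.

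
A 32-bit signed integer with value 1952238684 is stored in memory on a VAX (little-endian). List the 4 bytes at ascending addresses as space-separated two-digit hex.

5C CC 5C 74

1952238684 in hexadecimal, padded to 32 bits, is 0x745CCC5C.
Split into bytes (most-significant first): 74 5C CC 5C.
Little-endian: lowest address holds the least-significant byte.
So at ascending addresses the bytes are 5C CC 5C 74.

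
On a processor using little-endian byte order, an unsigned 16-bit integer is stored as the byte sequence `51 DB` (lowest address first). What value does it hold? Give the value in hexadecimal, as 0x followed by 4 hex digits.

Little-endian stores the least-significant byte at the lowest address.
Reassemble most-significant byte first: DB 51 → 0xDB51.

0xDB51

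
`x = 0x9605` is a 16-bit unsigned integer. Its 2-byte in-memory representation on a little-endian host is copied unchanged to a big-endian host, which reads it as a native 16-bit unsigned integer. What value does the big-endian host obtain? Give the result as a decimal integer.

Stored little-endian, the bytes at ascending addresses are 05 96.
Read back as big-endian, the last byte is least significant, giving 0x0596.
0x0596 = 1430.

1430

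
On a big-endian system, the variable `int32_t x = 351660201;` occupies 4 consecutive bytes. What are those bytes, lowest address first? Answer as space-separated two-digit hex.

14 F5 E8 A9

351660201 in hexadecimal, padded to 32 bits, is 0x14F5E8A9.
Split into bytes (most-significant first): 14 F5 E8 A9.
Big-endian: lowest address holds the most-significant byte.
So the memory order matches the most-significant-first order: 14 F5 E8 A9.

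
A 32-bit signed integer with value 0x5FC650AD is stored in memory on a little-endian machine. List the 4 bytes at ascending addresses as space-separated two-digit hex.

AD 50 C6 5F

Split into bytes (most-significant first): 5F C6 50 AD.
Little-endian stores the least-significant byte at the lowest address.
So at ascending addresses the bytes are AD 50 C6 5F.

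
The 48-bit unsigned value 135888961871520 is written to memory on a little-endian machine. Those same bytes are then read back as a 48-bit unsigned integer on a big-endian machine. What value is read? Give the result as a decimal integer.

176052003247995

135888961871520 in 48-bit hexadecimal is 0x7B971D4D1EA0.
Stored little-endian, the bytes at ascending addresses are A0 1E 4D 1D 97 7B.
Read back as big-endian, the last byte is least significant, giving 0xA01E4D1D977B.
0xA01E4D1D977B = 176052003247995.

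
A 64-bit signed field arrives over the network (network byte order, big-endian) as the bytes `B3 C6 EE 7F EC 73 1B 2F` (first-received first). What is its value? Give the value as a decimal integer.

In big-endian order the high byte comes first in memory.
The bytes are already most-significant first: 0xB3C6EE7FEC731B2F.
Top bit is set, so as a signed 64-bit value this is 0xB3C6EE7FEC731B2F − 2^64 = -5492440462336517329.

-5492440462336517329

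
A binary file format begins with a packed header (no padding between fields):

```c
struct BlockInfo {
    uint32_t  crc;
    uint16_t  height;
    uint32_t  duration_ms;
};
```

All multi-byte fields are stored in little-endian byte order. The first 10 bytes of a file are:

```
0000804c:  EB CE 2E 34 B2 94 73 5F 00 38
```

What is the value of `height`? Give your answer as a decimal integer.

38066

`height` follows `crc` (4 bytes), so it starts at byte offset 4 and occupies 2 bytes.
Bytes at offsets 4..5: B2 94.
In little-endian order the low byte comes first in memory.
Reassemble most-significant byte first: 94 B2 → 0x94B2.
0x94B2 = 38066.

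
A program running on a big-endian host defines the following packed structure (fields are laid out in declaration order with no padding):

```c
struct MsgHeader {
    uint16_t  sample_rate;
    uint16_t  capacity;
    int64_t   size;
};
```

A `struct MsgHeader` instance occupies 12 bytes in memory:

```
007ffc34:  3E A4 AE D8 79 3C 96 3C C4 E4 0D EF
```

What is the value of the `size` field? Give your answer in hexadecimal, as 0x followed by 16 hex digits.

`size` follows `sample_rate` (2 B), `capacity` (2 B), so it starts at offset 2 + 2 = 4 and occupies 8 bytes.
Bytes at offsets 4..11: 79 3C 96 3C C4 E4 0D EF.
In big-endian order the high byte comes first in memory.
The bytes are already most-significant first: 0x793C963CC4E40DEF.

0x793C963CC4E40DEF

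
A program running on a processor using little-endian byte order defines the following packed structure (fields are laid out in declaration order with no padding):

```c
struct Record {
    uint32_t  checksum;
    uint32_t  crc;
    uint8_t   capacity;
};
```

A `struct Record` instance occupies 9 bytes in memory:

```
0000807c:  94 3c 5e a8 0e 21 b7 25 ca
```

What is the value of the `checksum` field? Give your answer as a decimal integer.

2824748180

`checksum` is the first field, at byte offset 0, occupying 4 bytes.
Bytes at offsets 0..3: 94 3C 5E A8.
Little-endian: lowest address holds the least-significant byte.
Reassemble most-significant byte first: A8 5E 3C 94 → 0xA85E3C94.
0xA85E3C94 = 2824748180.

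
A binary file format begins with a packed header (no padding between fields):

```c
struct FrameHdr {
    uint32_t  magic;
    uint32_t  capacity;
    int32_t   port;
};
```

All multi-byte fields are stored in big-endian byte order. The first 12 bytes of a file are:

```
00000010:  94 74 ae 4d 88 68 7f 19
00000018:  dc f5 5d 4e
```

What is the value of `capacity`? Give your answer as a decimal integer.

`capacity` follows `magic` (4 bytes), so it starts at byte offset 4 and occupies 4 bytes.
Bytes at offsets 4..7: 88 68 7F 19.
In big-endian order the high byte comes first in memory.
The bytes are already most-significant first: 0x88687F19.
0x88687F19 = 2288549657.

2288549657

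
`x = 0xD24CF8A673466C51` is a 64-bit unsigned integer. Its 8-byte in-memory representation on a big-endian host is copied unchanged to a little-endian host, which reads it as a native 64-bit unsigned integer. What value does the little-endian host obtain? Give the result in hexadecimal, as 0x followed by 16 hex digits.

Stored big-endian, the bytes at ascending addresses are D2 4C F8 A6 73 46 6C 51.
Read back as little-endian, the first byte is least significant, giving 0x516C4673A6F84CD2.

0x516C4673A6F84CD2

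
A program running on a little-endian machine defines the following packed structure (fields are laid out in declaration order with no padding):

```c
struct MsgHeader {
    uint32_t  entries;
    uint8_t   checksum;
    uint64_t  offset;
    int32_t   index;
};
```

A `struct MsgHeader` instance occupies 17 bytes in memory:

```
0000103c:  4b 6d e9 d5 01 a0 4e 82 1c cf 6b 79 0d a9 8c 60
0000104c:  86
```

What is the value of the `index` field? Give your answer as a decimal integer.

-2040492887

`index` follows `entries` (4 B), `checksum` (1 B), `offset` (8 B), so it starts at offset 4 + 1 + 8 = 13 and occupies 4 bytes.
Bytes at offsets 13..16: A9 8C 60 86.
Little-endian stores the least-significant byte at the lowest address.
Reassemble most-significant byte first: 86 60 8C A9 → 0x86608CA9.
Top bit is set, so as a signed 32-bit value this is 0x86608CA9 − 2^32 = -2040492887.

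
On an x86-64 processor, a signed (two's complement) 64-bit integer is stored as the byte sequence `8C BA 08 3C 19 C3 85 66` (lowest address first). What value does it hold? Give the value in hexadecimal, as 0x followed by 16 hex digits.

Little-endian: lowest address holds the least-significant byte.
Reassemble most-significant byte first: 66 85 C3 19 3C 08 BA 8C → 0x6685C3193C08BA8C.

0x6685C3193C08BA8C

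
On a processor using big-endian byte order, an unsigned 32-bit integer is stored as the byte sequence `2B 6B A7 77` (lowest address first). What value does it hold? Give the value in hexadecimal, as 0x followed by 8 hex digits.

0x2B6BA777

Big-endian stores the most-significant byte at the lowest address.
The bytes are already most-significant first: 0x2B6BA777.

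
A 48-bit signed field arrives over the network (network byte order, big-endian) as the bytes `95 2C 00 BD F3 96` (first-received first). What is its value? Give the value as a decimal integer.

Big-endian: lowest address holds the most-significant byte.
The bytes are already most-significant first: 0x952C00BDF396.
Top bit is set, so as a signed 48-bit value this is 0x952C00BDF396 − 2^48 = -117458753162346.

-117458753162346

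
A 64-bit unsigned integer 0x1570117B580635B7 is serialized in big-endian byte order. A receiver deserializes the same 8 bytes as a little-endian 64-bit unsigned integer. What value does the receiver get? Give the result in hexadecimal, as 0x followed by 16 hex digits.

Stored big-endian, the bytes at ascending addresses are 15 70 11 7B 58 06 35 B7.
Read back as little-endian, the first byte is least significant, giving 0xB73506587B117015.

0xB73506587B117015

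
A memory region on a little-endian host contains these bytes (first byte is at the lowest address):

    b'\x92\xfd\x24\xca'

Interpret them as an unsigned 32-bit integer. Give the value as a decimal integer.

3391421842

In little-endian order the low byte comes first in memory.
Reassemble most-significant byte first: CA 24 FD 92 → 0xCA24FD92.
0xCA24FD92 = 3391421842.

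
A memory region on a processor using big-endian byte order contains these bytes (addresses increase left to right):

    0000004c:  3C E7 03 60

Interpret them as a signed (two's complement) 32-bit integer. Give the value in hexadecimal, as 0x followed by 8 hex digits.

In big-endian order the high byte comes first in memory.
The bytes are already most-significant first: 0x3CE70360.

0x3CE70360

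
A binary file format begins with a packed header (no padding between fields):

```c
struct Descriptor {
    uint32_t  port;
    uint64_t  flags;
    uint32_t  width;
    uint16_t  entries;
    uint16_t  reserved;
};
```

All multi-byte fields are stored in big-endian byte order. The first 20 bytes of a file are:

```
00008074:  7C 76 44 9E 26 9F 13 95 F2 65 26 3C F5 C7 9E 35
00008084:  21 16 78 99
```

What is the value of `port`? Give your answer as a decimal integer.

`port` is the first field, at byte offset 0, occupying 4 bytes.
Bytes at offsets 0..3: 7C 76 44 9E.
Big-endian: lowest address holds the most-significant byte.
The bytes are already most-significant first: 0x7C76449E.
0x7C76449E = 2088125598.

2088125598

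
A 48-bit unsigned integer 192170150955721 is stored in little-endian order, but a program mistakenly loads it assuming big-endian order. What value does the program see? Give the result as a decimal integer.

192170150955721 in 48-bit hexadecimal is 0xAEC719958AC9.
Stored little-endian, the bytes at ascending addresses are C9 8A 95 19 C7 AE.
Read back as big-endian, the last byte is least significant, giving 0xC98A9519C7AE.
0xC98A9519C7AE = 221597044164526.

221597044164526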